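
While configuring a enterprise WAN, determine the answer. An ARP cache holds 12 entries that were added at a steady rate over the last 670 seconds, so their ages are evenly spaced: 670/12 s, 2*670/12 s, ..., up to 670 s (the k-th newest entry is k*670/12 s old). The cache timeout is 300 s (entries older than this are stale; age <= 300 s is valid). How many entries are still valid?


Ages are k * 670/12 s for k = 1..12 (spacing = 55.8333 s).
Entry k is valid iff k * 670/12 <= 300 iff k <= 12 * 300 / 670 = 5.3731
n_valid = floor(5.3731) = 5
(n_stale = 12 - 5 = 7)

5


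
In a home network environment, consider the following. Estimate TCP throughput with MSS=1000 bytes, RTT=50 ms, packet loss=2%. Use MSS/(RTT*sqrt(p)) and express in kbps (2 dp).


Given: MSS = 1000 bytes, RTT = 50 ms, loss = 2%
RTT in seconds = 50 / 1000 = 0.05
Loss rate = 2% = 0.02
sqrt(loss) = sqrt(0.02) = 0.141421356237
Throughput (bytes/s) = 1000 / (0.05 * 0.141421356237) = 141421.3562
Throughput (kbps) = 141421.3562 * 8 / 1000 = 1131.370850 -> 1131.37 kbps (2 dp)

1131.37


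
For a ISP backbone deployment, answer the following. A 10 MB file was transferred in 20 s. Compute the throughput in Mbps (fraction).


Given: file = 10 MB, time = 20 s
File in Mb = 10 * 8 = 80 Mb
Throughput = 80 / 20 Mbps
Throughput = 4 Mbps

4


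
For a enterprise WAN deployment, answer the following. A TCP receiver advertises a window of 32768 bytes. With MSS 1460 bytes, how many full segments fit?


Given: RWND = 32768 bytes, MSS = 1460 bytes
Full segments = floor(RWND / MSS)
Full segments = floor(32768 / 1460)
Full segments = floor(22.4438) = 22

22


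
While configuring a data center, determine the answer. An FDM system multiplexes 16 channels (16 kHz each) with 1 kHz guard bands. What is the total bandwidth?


Given: 16 channels, 16 kHz each, guard = 1 kHz
Channel bandwidth = 16 * 16 = 256 kHz
Guard bands = 15 gaps * 1 kHz = 15 kHz
Total = 256 + 15 = 271 kHz

271


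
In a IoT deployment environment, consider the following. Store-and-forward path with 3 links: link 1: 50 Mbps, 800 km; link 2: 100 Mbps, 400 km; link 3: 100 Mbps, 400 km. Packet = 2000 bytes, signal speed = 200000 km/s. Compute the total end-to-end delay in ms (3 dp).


Packet = 2000 bytes = 16000 bits. Store-and-forward: sum (t_trans + t_prop) per link.
Link 1: t_trans = 16000/(50*10^6) s = 0.3200 ms; t_prop = 800/200000 s = 4.0000 ms; subtotal = 4.3200 ms
Link 2: t_trans = 16000/(100*10^6) s = 0.1600 ms; t_prop = 400/200000 s = 2.0000 ms; subtotal = 2.1600 ms
Link 3: t_trans = 16000/(100*10^6) s = 0.1600 ms; t_prop = 400/200000 s = 2.0000 ms; subtotal = 2.1600 ms
End-to-end = 4.3200 + 2.1600 + 2.1600 = 8.6400 ms -> 8.640 ms (3 dp)

8.640


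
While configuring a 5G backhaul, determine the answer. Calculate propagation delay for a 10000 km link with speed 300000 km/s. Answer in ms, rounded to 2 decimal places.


Given: distance = 10000 km, speed = 300000 km/s
Delay = distance / speed = 10000 / 300000 seconds
Delay in ms = 10000 * 1000 / 300000
Delay = 33.3333 ms
Rounded to 2 dp = 33.33 ms

33.33


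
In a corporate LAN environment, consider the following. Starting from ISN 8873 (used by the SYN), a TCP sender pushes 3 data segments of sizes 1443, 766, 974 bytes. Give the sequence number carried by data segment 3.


The SYN occupies sequence number ISN = 8873, so the first data byte is ISN + 1 = 8874.
SEQ of data segment i = (ISN + 1) + sum of payload sizes of segments 1..i-1.
Segment 1: SEQ = 8874, payload = 1443 bytes
Segment 2: SEQ = 10317, payload = 766 bytes
Segment 3: SEQ = 11083, payload = 974 bytes
SEQ of segment 3 = 8874 + 1443 + 766 = 11083

11083


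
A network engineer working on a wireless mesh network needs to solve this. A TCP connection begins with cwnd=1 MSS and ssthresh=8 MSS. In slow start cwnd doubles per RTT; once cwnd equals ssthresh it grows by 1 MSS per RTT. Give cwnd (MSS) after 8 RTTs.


RTT 0: cwnd = 1 MSS (initial)
RTT 1: cwnd = 2 MSS (slow start, doubled)
RTT 2: cwnd = 4 MSS (slow start, doubled)
RTT 3: cwnd = 8 MSS (slow start, doubled)
RTT 4: cwnd = 9 MSS (congestion avoidance, +1)
RTT 5: cwnd = 10 MSS (congestion avoidance, +1)
RTT 6: cwnd = 11 MSS (congestion avoidance, +1)
RTT 7: cwnd = 12 MSS (congestion avoidance, +1)
RTT 8: cwnd = 13 MSS (congestion avoidance, +1)

13


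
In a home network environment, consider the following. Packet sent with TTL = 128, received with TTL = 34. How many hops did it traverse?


Given: initial TTL = 128, received TTL = 34
Hops = initial TTL - received TTL
Hops = 128 - 34 = 94

94


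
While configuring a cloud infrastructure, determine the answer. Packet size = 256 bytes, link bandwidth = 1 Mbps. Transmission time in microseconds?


Given: packet = 256 bytes, bandwidth = 1 Mbps
Packet in bits = 256 * 8 = 2048 bits
Bandwidth = 1 * 10^6 = 1000000 bps
Time = 2048 / 1000000 seconds
Time in us = 2048 * 10^6 / 1000000 = 2048

2048


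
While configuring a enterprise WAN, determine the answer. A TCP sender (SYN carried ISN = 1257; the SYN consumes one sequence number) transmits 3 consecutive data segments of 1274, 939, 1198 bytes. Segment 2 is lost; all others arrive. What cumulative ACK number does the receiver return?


SYN uses sequence number 1257; first data byte = ISN + 1 = 1258.
Segment 1: SEQ = 1258, len = 1274 B, covers [1258, 2531]
Segment 2: SEQ = 2532, len = 939 B, covers [2532, 3470] [LOST]
Segment 3: SEQ = 3471, len = 1198 B, covers [3471, 4668]
In-order data received: bytes [1258, 2531] (segments 1..1).
Segment 2 missing -> gap begins at byte 2532; later segments buffered out of order.
Cumulative ACK = next expected in-order byte = 1258 + 1274 = 2532

2532


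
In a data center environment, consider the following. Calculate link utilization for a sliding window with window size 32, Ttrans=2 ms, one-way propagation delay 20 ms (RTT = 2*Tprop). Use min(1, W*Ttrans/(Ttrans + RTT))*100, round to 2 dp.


Given: W = 32, Ttrans = 2 ms, RTT = 40 ms (= 2 * Tprop, Tprop = 20 ms)
Cycle time = Ttrans + RTT = 2 + 40 = 42 ms (first packet sent until its ACK returns)
W * Ttrans = 32 * 2 = 64 ms of sending per cycle
W * Ttrans / (Ttrans + RTT) = 64 / 42 = 1.523810
U = min(1, 1.523810) = 1.000000
U% = 100.00%

100.00


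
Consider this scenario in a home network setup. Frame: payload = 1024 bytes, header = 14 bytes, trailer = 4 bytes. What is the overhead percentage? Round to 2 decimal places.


Given: payload = 1024 B, header = 14 B, trailer = 4 B
Overhead bytes = header + trailer = 14 + 4 = 18
Total frame = payload + overhead = 1024 + 18 = 1042
Overhead % = 18 / 1042 * 100 = 1.7274% -> 1.73% (2 dp)

1.73


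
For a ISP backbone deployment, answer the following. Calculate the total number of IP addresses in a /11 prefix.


Given: CIDR prefix /11
Host bits = 32 - 11 = 21
Total addresses = 2^21 = 2097152

2097152


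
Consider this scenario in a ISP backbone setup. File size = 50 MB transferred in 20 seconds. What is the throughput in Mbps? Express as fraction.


Given: file = 50 MB, time = 20 s
File in Mb = 50 * 8 = 400 Mb
Throughput = 400 / 20 Mbps
Throughput = 20 Mbps

20


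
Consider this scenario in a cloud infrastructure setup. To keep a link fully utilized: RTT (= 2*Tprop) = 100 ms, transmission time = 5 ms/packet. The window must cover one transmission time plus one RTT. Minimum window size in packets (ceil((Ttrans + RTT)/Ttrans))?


Given: Ttrans = 5 ms, RTT = 100 ms (= 2 * Tprop, Tprop = 50 ms)
Time until first ACK returns = Ttrans + RTT = 5 + 100 = 105 ms
Need W * Ttrans >= Ttrans + RTT  ->  W >= (Ttrans + RTT) / Ttrans
(Ttrans + RTT) / Ttrans = 105 / 5 = 21
W_min = ceil(21) = 21

21


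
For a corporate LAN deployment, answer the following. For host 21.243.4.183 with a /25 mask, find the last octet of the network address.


Given: IP = 21.243.4.183, prefix = /25
Subnet mask = 255.255.255.128
Last octet of IP: 183
Last octet of mask: 128
Network last octet = 183 AND 128 = 128

128


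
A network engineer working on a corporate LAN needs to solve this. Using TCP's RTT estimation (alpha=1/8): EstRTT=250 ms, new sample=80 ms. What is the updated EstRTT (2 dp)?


Given: EstRTT = 250 ms, SampleRTT = 80 ms, alpha = 1/8
New EstRTT = (1 - alpha) * EstRTT + alpha * SampleRTT
(7/8) * 250 = 218.75
(1/8) * 80 = 10
New EstRTT = 218.75 + 10 = 228.75 ms -> 228.75 ms (2 dp)

228.75


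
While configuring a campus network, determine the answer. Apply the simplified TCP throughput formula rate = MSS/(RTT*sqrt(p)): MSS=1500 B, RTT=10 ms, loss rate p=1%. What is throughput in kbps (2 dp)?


Given: MSS = 1500 bytes, RTT = 10 ms, loss = 1%
RTT in seconds = 10 / 1000 = 0.01
Loss rate = 1% = 0.01
sqrt(loss) = sqrt(0.01) = 0.1
Throughput (bytes/s) = 1500 / (0.01 * 0.1) = 1500000.0000
Throughput (kbps) = 1500000.0000 * 8 / 1000 = 12000.000000 -> 12000.00 kbps (2 dp)

12000.00


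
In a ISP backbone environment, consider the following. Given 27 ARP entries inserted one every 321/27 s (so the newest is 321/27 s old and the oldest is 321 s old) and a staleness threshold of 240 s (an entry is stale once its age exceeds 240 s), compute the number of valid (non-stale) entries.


Ages are k * 321/27 s for k = 1..27 (spacing = 11.8889 s).
Entry k is valid iff k * 321/27 <= 240 iff k <= 27 * 240 / 321 = 20.1869
n_valid = floor(20.1869) = 20
(n_stale = 27 - 20 = 7)

20


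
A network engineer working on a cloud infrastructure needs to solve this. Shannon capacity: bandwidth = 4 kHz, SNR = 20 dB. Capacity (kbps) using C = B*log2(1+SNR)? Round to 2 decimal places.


Given: B = 4 kHz, SNR = 20 dB
SNR linear = 10^(20/10) = 100
1 + SNR = 101
log2(101) = 6.6582114828
C = 4 * 1000 * 6.6582114828 = 26632.8459 bps
C = 26.632846 kbps -> 26.63 kbps (2 dp)

26.63


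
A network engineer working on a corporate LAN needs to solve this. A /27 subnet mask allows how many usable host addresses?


Given: subnet mask /27
Host bits = 32 - 27 = 5
Total addresses = 2^5 = 32
Usable hosts = 32 - 2 (network + broadcast) = 30

30


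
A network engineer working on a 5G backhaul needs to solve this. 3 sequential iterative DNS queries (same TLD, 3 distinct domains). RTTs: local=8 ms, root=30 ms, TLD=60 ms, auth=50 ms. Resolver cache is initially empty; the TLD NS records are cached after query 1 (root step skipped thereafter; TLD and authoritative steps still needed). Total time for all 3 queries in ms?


Lookup 1 (cold cache): local + root + TLD + auth = 8 + 30 + 60 + 50 = 148 ms
Lookups 2..3 (TLD NS cached -> skip root; new domain -> still ask TLD and auth): local + TLD + auth = 8 + 60 + 50 = 118 ms each
Remaining 2 lookups: 2 * 118 = 236 ms
Total = 148 + 236 = 384 ms

384


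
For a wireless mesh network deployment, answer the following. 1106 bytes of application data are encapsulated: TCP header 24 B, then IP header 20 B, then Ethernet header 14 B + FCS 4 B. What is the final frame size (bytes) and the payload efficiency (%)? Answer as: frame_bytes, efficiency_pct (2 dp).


TCP segment = 1106 + 24 = 1130 B
IP packet = 1130 + 20 = 1150 B
Ethernet frame = 1150 + 14 + 4 = 1168 B
Efficiency = app / frame = 1106 / 1168 = 0.946918 = 94.6918% -> 94.69% (2 dp)

1168, 94.69


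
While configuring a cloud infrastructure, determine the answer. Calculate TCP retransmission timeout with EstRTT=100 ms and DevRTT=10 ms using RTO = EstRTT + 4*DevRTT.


Given: EstRTT = 100 ms, DevRTT = 10 ms
Timeout = EstRTT + 4 * DevRTT
4 * DevRTT = 4 * 10 = 40
Timeout = 100 + 40 = 140 ms

140


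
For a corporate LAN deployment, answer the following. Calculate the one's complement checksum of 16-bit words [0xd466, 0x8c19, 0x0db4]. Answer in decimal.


Given words: [0xd466, 0x8c19, 0x0db4]
Step 1: Sum all words
Raw sum = 54374 + 35865 + 3508 = 93747
Step 2: Fold carry: (28211 + 1) = 28212
One's complement = ~28212 & 0xFFFF = 37323

37323


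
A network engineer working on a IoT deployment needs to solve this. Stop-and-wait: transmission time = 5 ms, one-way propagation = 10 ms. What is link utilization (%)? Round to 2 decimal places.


Given: Ttrans = 5 ms, Tprop = 10 ms
RTT = 2 * Tprop = 2 * 10 = 20 ms
U = Ttrans / (Ttrans + RTT)
U = 5 / (5 + 20)
U = 5 / 25 = 0.2
U% = 20.00%

20.00


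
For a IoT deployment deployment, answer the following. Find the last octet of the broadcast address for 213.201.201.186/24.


Given: IP = 213.201.201.186, prefix = /24
Host bits = 32 - 24 = 8
Network last octet = 186 AND mask = 0
Host part size = 2^8 - 1 = 255
Broadcast last octet = 0 OR 255 = 255

255


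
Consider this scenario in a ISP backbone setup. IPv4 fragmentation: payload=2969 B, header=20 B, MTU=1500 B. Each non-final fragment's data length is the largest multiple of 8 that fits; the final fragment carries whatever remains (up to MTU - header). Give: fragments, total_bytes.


Max data per non-final fragment = floor((MTU - header)/8)*8 = floor((1500 - 20)/8)*8 = floor(1480/8)*8 = 1480 B
Final fragment needs no 8-byte alignment: it can carry up to MTU - header = 1480 B
Non-final fragments needed = ceil((payload - 1480) / 1480) = ceil(1489/1480) = ceil(1.0061) = 2
Number of fragments = 2 + 1 = 3
Fragment sizes (data): 2 * 1480 B + 9 B (last, 9 <= 1480 OK)
Total bytes sent = payload + n_frags * header = 2969 + 3*20 = 2969 + 60 = 3029 B

3, 3029


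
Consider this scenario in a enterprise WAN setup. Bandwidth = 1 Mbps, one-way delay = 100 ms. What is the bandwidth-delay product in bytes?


Given: bandwidth = 1 Mbps, delay = 100 ms
BDP in bits = 1 * 10^6 * 100 / 1000
BDP in bits = 100000
BDP in bytes = 100000 / 8 = 12500

12500


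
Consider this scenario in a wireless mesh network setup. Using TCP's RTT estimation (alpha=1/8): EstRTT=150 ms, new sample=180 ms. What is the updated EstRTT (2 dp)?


Given: EstRTT = 150 ms, SampleRTT = 180 ms, alpha = 1/8
New EstRTT = (1 - alpha) * EstRTT + alpha * SampleRTT
(7/8) * 150 = 131.25
(1/8) * 180 = 22.5
New EstRTT = 131.25 + 22.5 = 153.75 ms -> 153.75 ms (2 dp)

153.75


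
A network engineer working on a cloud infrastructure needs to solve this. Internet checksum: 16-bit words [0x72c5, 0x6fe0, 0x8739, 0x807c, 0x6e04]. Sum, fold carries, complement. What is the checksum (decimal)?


Given words: [0x72c5, 0x6fe0, 0x8739, 0x807c, 0x6e04]
Step 1: Sum all words
Raw sum = 29381 + 28640 + 34617 + 32892 + 28164 = 153694
Step 2: Fold carry: (22622 + 2) = 22624
One's complement = ~22624 & 0xFFFF = 42911

42911


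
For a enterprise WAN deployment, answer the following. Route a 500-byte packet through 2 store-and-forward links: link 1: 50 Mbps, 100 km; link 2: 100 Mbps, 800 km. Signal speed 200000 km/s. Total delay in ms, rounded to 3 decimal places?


Packet = 500 bytes = 4000 bits. Store-and-forward: sum (t_trans + t_prop) per link.
Link 1: t_trans = 4000/(50*10^6) s = 0.0800 ms; t_prop = 100/200000 s = 0.5000 ms; subtotal = 0.5800 ms
Link 2: t_trans = 4000/(100*10^6) s = 0.0400 ms; t_prop = 800/200000 s = 4.0000 ms; subtotal = 4.0400 ms
End-to-end = 0.5800 + 4.0400 = 4.6200 ms -> 4.620 ms (3 dp)

4.620


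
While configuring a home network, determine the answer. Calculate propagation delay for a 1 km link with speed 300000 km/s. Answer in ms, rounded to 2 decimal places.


Given: distance = 1 km, speed = 300000 km/s
Delay = distance / speed = 1 / 300000 seconds
Delay in ms = 1 * 1000 / 300000
Delay = 0.0033 ms
Rounded to 2 dp = 0.00 ms

0.00


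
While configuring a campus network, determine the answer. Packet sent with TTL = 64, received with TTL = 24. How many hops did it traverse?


Given: initial TTL = 64, received TTL = 24
Hops = initial TTL - received TTL
Hops = 64 - 24 = 40

40


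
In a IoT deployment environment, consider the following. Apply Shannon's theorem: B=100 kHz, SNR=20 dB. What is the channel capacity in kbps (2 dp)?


Given: B = 100 kHz, SNR = 20 dB
SNR linear = 10^(20/10) = 100
1 + SNR = 101
log2(101) = 6.6582114828
C = 100 * 1000 * 6.6582114828 = 665821.1483 bps
C = 665.821148 kbps -> 665.82 kbps (2 dp)

665.82


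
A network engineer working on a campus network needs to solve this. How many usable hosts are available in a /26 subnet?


Given: subnet mask /26
Host bits = 32 - 26 = 6
Total addresses = 2^6 = 64
Usable hosts = 64 - 2 (network + broadcast) = 62

62


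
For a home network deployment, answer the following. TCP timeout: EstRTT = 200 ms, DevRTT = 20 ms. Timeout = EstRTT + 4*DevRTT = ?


Given: EstRTT = 200 ms, DevRTT = 20 ms
Timeout = EstRTT + 4 * DevRTT
4 * DevRTT = 4 * 20 = 80
Timeout = 200 + 80 = 280 ms

280


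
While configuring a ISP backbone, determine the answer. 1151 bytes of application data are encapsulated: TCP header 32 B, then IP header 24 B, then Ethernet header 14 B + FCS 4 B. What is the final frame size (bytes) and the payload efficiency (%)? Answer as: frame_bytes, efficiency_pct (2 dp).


TCP segment = 1151 + 32 = 1183 B
IP packet = 1183 + 24 = 1207 B
Ethernet frame = 1207 + 14 + 4 = 1225 B
Efficiency = app / frame = 1151 / 1225 = 0.939592 = 93.9592% -> 93.96% (2 dp)

1225, 93.96


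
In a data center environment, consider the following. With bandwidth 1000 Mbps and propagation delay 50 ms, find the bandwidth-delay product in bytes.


Given: bandwidth = 1000 Mbps, delay = 50 ms
BDP in bits = 1000 * 10^6 * 50 / 1000
BDP in bits = 50000000
BDP in bytes = 50000000 / 8 = 6250000

6250000


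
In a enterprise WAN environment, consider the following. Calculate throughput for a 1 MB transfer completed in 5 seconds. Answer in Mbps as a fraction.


Given: file = 1 MB, time = 5 s
File in Mb = 1 * 8 = 8 Mb
Throughput = 8 / 5 Mbps
Throughput = 8/5 Mbps

8/5


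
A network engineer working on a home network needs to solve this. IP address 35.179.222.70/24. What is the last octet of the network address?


Given: IP = 35.179.222.70, prefix = /24
Subnet mask = 255.255.255.0
Last octet of IP: 70
Last octet of mask: 0
Network last octet = 70 AND 0 = 0

0


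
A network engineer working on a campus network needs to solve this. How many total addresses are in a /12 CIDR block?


Given: CIDR prefix /12
Host bits = 32 - 12 = 20
Total addresses = 2^20 = 1048576

1048576


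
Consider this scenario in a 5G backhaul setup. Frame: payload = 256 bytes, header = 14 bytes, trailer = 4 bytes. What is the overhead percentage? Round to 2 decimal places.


Given: payload = 256 B, header = 14 B, trailer = 4 B
Overhead bytes = header + trailer = 14 + 4 = 18
Total frame = payload + overhead = 256 + 18 = 274
Overhead % = 18 / 274 * 100 = 6.5693% -> 6.57% (2 dp)

6.57


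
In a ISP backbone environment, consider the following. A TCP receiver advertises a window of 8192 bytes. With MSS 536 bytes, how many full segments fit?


Given: RWND = 8192 bytes, MSS = 536 bytes
Full segments = floor(RWND / MSS)
Full segments = floor(8192 / 536)
Full segments = floor(15.2836) = 15

15


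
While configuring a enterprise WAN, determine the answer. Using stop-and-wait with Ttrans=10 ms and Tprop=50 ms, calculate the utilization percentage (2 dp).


Given: Ttrans = 10 ms, Tprop = 50 ms
RTT = 2 * Tprop = 2 * 50 = 100 ms
U = Ttrans / (Ttrans + RTT)
U = 10 / (10 + 100)
U = 10 / 110 = 0.090909
U% = 9.09%

9.09


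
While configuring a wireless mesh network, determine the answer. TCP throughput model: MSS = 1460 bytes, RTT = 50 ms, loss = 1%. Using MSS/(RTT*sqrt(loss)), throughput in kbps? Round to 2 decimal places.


Given: MSS = 1460 bytes, RTT = 50 ms, loss = 1%
RTT in seconds = 50 / 1000 = 0.05
Loss rate = 1% = 0.01
sqrt(loss) = sqrt(0.01) = 0.1
Throughput (bytes/s) = 1460 / (0.05 * 0.1) = 292000.0000
Throughput (kbps) = 292000.0000 * 8 / 1000 = 2336.000000 -> 2336.00 kbps (2 dp)

2336.00


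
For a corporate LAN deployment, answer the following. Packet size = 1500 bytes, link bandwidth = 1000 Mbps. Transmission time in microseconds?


Given: packet = 1500 bytes, bandwidth = 1000 Mbps
Packet in bits = 1500 * 8 = 12000 bits
Bandwidth = 1000 * 10^6 = 1000000000 bps
Time = 12000 / 1000000000 seconds
Time in us = 12000 * 10^6 / 1000000000 = 12

12


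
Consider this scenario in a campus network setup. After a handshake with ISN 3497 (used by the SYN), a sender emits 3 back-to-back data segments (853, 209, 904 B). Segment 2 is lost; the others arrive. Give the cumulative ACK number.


SYN uses sequence number 3497; first data byte = ISN + 1 = 3498.
Segment 1: SEQ = 3498, len = 853 B, covers [3498, 4350]
Segment 2: SEQ = 4351, len = 209 B, covers [4351, 4559] [LOST]
Segment 3: SEQ = 4560, len = 904 B, covers [4560, 5463]
In-order data received: bytes [3498, 4350] (segments 1..1).
Segment 2 missing -> gap begins at byte 4351; later segments buffered out of order.
Cumulative ACK = next expected in-order byte = 3498 + 853 = 4351

4351


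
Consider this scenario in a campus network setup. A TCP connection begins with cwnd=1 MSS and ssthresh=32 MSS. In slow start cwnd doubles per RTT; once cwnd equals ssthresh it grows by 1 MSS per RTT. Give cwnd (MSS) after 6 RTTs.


RTT 0: cwnd = 1 MSS (initial)
RTT 1: cwnd = 2 MSS (slow start, doubled)
RTT 2: cwnd = 4 MSS (slow start, doubled)
RTT 3: cwnd = 8 MSS (slow start, doubled)
RTT 4: cwnd = 16 MSS (slow start, doubled)
RTT 5: cwnd = 32 MSS (slow start, doubled)
RTT 6: cwnd = 33 MSS (congestion avoidance, +1)

33


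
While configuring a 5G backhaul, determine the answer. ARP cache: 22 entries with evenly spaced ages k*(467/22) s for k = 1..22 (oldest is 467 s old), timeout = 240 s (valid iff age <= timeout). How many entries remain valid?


Ages are k * 467/22 s for k = 1..22 (spacing = 21.2273 s).
Entry k is valid iff k * 467/22 <= 240 iff k <= 22 * 240 / 467 = 11.3062
n_valid = floor(11.3062) = 11
(n_stale = 22 - 11 = 11)

11


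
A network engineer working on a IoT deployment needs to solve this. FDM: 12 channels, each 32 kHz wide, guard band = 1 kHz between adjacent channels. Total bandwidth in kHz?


Given: 12 channels, 32 kHz each, guard = 1 kHz
Channel bandwidth = 12 * 32 = 384 kHz
Guard bands = 11 gaps * 1 kHz = 11 kHz
Total = 384 + 11 = 395 kHz

395


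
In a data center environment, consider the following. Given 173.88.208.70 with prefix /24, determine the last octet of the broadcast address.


Given: IP = 173.88.208.70, prefix = /24
Host bits = 32 - 24 = 8
Network last octet = 70 AND mask = 0
Host part size = 2^8 - 1 = 255
Broadcast last octet = 0 OR 255 = 255

255


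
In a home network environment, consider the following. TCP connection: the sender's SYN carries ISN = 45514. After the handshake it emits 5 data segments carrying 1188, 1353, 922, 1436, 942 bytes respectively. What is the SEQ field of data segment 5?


The SYN occupies sequence number ISN = 45514, so the first data byte is ISN + 1 = 45515.
SEQ of data segment i = (ISN + 1) + sum of payload sizes of segments 1..i-1.
Segment 1: SEQ = 45515, payload = 1188 bytes
Segment 2: SEQ = 46703, payload = 1353 bytes
Segment 3: SEQ = 48056, payload = 922 bytes
Segment 4: SEQ = 48978, payload = 1436 bytes
Segment 5: SEQ = 50414, payload = 942 bytes
SEQ of segment 5 = 45515 + 1188 + 1353 + 922 + 1436 = 50414

50414


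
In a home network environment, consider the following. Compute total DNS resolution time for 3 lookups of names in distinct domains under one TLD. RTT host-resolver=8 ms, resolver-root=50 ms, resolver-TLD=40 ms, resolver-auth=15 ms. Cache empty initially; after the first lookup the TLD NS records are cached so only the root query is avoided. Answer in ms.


Lookup 1 (cold cache): local + root + TLD + auth = 8 + 50 + 40 + 15 = 113 ms
Lookups 2..3 (TLD NS cached -> skip root; new domain -> still ask TLD and auth): local + TLD + auth = 8 + 40 + 15 = 63 ms each
Remaining 2 lookups: 2 * 63 = 126 ms
Total = 113 + 126 = 239 ms

239


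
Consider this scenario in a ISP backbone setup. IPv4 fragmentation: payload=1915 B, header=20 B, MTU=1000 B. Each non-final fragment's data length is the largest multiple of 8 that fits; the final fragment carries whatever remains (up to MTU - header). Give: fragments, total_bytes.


Max data per non-final fragment = floor((MTU - header)/8)*8 = floor((1000 - 20)/8)*8 = floor(980/8)*8 = 976 B
Final fragment needs no 8-byte alignment: it can carry up to MTU - header = 980 B
Non-final fragments needed = ceil((payload - 980) / 976) = ceil(935/976) = ceil(0.9580) = 1
Number of fragments = 1 + 1 = 2
Fragment sizes (data): 1 * 976 B + 939 B (last, 939 <= 980 OK)
Total bytes sent = payload + n_frags * header = 1915 + 2*20 = 1915 + 40 = 1955 B

2, 1955


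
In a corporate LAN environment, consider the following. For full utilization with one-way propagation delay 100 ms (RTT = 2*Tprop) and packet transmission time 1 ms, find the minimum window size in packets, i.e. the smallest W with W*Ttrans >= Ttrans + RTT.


Given: Ttrans = 1 ms, RTT = 200 ms (= 2 * Tprop, Tprop = 100 ms)
Time until first ACK returns = Ttrans + RTT = 1 + 200 = 201 ms
Need W * Ttrans >= Ttrans + RTT  ->  W >= (Ttrans + RTT) / Ttrans
(Ttrans + RTT) / Ttrans = 201 / 1 = 201
W_min = ceil(201) = 201

201


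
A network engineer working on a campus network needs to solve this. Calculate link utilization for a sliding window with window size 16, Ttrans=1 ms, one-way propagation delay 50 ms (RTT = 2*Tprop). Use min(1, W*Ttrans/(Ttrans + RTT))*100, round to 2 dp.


Given: W = 16, Ttrans = 1 ms, RTT = 100 ms (= 2 * Tprop, Tprop = 50 ms)
Cycle time = Ttrans + RTT = 1 + 100 = 101 ms (first packet sent until its ACK returns)
W * Ttrans = 16 * 1 = 16 ms of sending per cycle
W * Ttrans / (Ttrans + RTT) = 16 / 101 = 0.158416
U = min(1, 0.158416) = 0.158416
U% = 15.84%

15.84


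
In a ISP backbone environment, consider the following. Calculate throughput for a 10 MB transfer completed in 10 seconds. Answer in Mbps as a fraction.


Given: file = 10 MB, time = 10 s
File in Mb = 10 * 8 = 80 Mb
Throughput = 80 / 10 Mbps
Throughput = 8 Mbps

8


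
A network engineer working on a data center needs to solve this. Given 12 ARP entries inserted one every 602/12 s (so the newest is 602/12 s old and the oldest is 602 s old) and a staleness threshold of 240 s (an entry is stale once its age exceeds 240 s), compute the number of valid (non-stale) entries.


Ages are k * 602/12 s for k = 1..12 (spacing = 50.1667 s).
Entry k is valid iff k * 602/12 <= 240 iff k <= 12 * 240 / 602 = 4.7841
n_valid = floor(4.7841) = 4
(n_stale = 12 - 4 = 8)

4


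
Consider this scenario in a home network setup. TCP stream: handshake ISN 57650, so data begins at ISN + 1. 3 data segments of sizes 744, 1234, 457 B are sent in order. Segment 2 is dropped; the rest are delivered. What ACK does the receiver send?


SYN uses sequence number 57650; first data byte = ISN + 1 = 57651.
Segment 1: SEQ = 57651, len = 744 B, covers [57651, 58394]
Segment 2: SEQ = 58395, len = 1234 B, covers [58395, 59628] [LOST]
Segment 3: SEQ = 59629, len = 457 B, covers [59629, 60085]
In-order data received: bytes [57651, 58394] (segments 1..1).
Segment 2 missing -> gap begins at byte 58395; later segments buffered out of order.
Cumulative ACK = next expected in-order byte = 57651 + 744 = 58395

58395


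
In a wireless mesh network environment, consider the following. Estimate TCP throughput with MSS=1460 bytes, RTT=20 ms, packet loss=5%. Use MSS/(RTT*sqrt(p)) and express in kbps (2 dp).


Given: MSS = 1460 bytes, RTT = 20 ms, loss = 5%
RTT in seconds = 20 / 1000 = 0.02
Loss rate = 5% = 0.05
sqrt(loss) = sqrt(0.05) = 0.223606797750
Throughput (bytes/s) = 1460 / (0.02 * 0.223606797750) = 326465.9247
Throughput (kbps) = 326465.9247 * 8 / 1000 = 2611.727398 -> 2611.73 kbps (2 dp)

2611.73


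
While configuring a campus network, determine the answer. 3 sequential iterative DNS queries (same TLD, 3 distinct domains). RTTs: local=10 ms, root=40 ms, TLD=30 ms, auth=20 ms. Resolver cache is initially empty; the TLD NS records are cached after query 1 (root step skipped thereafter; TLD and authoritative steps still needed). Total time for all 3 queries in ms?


Lookup 1 (cold cache): local + root + TLD + auth = 10 + 40 + 30 + 20 = 100 ms
Lookups 2..3 (TLD NS cached -> skip root; new domain -> still ask TLD and auth): local + TLD + auth = 10 + 30 + 20 = 60 ms each
Remaining 2 lookups: 2 * 60 = 120 ms
Total = 100 + 120 = 220 ms

220


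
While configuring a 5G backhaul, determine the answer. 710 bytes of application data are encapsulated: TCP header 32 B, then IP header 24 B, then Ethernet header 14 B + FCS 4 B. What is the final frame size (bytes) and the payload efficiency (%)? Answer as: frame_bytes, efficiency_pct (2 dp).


TCP segment = 710 + 32 = 742 B
IP packet = 742 + 24 = 766 B
Ethernet frame = 766 + 14 + 4 = 784 B
Efficiency = app / frame = 710 / 784 = 0.905612 = 90.5612% -> 90.56% (2 dp)

784, 90.56


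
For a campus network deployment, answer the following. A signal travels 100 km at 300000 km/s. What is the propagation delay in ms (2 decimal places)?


Given: distance = 100 km, speed = 300000 km/s
Delay = distance / speed = 100 / 300000 seconds
Delay in ms = 100 * 1000 / 300000
Delay = 0.3333 ms
Rounded to 2 dp = 0.33 ms

0.33


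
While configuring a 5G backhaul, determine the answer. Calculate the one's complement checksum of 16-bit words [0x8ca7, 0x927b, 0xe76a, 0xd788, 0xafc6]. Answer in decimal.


Given words: [0x8ca7, 0x927b, 0xe76a, 0xd788, 0xafc6]
Step 1: Sum all words
Raw sum = 36007 + 37499 + 59242 + 55176 + 44998 = 232922
Step 2: Fold carry: (36314 + 3) = 36317
One's complement = ~36317 & 0xFFFF = 29218

29218


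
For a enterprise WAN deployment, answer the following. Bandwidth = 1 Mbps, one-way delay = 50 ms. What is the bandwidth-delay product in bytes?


Given: bandwidth = 1 Mbps, delay = 50 ms
BDP in bits = 1 * 10^6 * 50 / 1000
BDP in bits = 50000
BDP in bytes = 50000 / 8 = 6250

6250


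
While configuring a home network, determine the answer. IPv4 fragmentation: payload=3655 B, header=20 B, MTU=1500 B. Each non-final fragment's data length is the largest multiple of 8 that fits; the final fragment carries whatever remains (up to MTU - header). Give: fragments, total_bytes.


Max data per non-final fragment = floor((MTU - header)/8)*8 = floor((1500 - 20)/8)*8 = floor(1480/8)*8 = 1480 B
Final fragment needs no 8-byte alignment: it can carry up to MTU - header = 1480 B
Non-final fragments needed = ceil((payload - 1480) / 1480) = ceil(2175/1480) = ceil(1.4696) = 2
Number of fragments = 2 + 1 = 3
Fragment sizes (data): 2 * 1480 B + 695 B (last, 695 <= 1480 OK)
Total bytes sent = payload + n_frags * header = 3655 + 3*20 = 3655 + 60 = 3715 B

3, 3715


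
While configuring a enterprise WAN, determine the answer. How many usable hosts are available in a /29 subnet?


Given: subnet mask /29
Host bits = 32 - 29 = 3
Total addresses = 2^3 = 8
Usable hosts = 8 - 2 (network + broadcast) = 6

6


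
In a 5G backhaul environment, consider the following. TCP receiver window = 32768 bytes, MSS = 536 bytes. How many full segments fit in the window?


Given: RWND = 32768 bytes, MSS = 536 bytes
Full segments = floor(RWND / MSS)
Full segments = floor(32768 / 536)
Full segments = floor(61.1343) = 61

61


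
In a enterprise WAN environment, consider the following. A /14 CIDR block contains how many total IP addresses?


Given: CIDR prefix /14
Host bits = 32 - 14 = 18
Total addresses = 2^18 = 262144

262144


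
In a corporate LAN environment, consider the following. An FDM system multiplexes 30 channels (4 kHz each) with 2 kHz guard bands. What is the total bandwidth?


Given: 30 channels, 4 kHz each, guard = 2 kHz
Channel bandwidth = 30 * 4 = 120 kHz
Guard bands = 29 gaps * 2 kHz = 58 kHz
Total = 120 + 58 = 178 kHz

178


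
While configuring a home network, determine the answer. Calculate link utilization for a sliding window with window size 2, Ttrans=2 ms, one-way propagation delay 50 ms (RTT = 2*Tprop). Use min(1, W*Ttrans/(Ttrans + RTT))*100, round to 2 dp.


Given: W = 2, Ttrans = 2 ms, RTT = 100 ms (= 2 * Tprop, Tprop = 50 ms)
Cycle time = Ttrans + RTT = 2 + 100 = 102 ms (first packet sent until its ACK returns)
W * Ttrans = 2 * 2 = 4 ms of sending per cycle
W * Ttrans / (Ttrans + RTT) = 4 / 102 = 0.039216
U = min(1, 0.039216) = 0.039216
U% = 3.92%

3.92


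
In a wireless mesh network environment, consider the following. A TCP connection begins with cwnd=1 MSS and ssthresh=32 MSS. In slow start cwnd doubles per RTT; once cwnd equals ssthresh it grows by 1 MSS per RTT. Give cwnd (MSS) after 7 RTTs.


RTT 0: cwnd = 1 MSS (initial)
RTT 1: cwnd = 2 MSS (slow start, doubled)
RTT 2: cwnd = 4 MSS (slow start, doubled)
RTT 3: cwnd = 8 MSS (slow start, doubled)
RTT 4: cwnd = 16 MSS (slow start, doubled)
RTT 5: cwnd = 32 MSS (slow start, doubled)
RTT 6: cwnd = 33 MSS (congestion avoidance, +1)
RTT 7: cwnd = 34 MSS (congestion avoidance, +1)

34


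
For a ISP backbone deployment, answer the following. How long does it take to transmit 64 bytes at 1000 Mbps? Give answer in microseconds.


Given: packet = 64 bytes, bandwidth = 1000 Mbps
Packet in bits = 64 * 8 = 512 bits
Bandwidth = 1000 * 10^6 = 1000000000 bps
Time = 512 / 1000000000 seconds
Time in us = 512 * 10^6 / 1000000000 = 0.512

0.512


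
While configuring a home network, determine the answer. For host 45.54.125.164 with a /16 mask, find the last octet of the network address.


Given: IP = 45.54.125.164, prefix = /16
Subnet mask = 255.255.0.0
Last octet of IP: 164
Last octet of mask: 0
Network last octet = 164 AND 0 = 0

0


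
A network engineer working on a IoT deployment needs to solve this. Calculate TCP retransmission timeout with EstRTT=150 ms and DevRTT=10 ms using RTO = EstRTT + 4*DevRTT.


Given: EstRTT = 150 ms, DevRTT = 10 ms
Timeout = EstRTT + 4 * DevRTT
4 * DevRTT = 4 * 10 = 40
Timeout = 150 + 40 = 190 ms

190


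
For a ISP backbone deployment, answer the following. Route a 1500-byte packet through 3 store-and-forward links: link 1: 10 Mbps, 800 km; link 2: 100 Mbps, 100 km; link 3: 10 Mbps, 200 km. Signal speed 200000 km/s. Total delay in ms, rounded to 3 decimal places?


Packet = 1500 bytes = 12000 bits. Store-and-forward: sum (t_trans + t_prop) per link.
Link 1: t_trans = 12000/(10*10^6) s = 1.2000 ms; t_prop = 800/200000 s = 4.0000 ms; subtotal = 5.2000 ms
Link 2: t_trans = 12000/(100*10^6) s = 0.1200 ms; t_prop = 100/200000 s = 0.5000 ms; subtotal = 0.6200 ms
Link 3: t_trans = 12000/(10*10^6) s = 1.2000 ms; t_prop = 200/200000 s = 1.0000 ms; subtotal = 2.2000 ms
End-to-end = 5.2000 + 0.6200 + 2.2000 = 8.0200 ms -> 8.020 ms (3 dp)

8.020


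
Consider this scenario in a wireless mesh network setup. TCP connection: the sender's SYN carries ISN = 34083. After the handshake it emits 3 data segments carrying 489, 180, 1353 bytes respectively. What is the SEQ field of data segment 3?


The SYN occupies sequence number ISN = 34083, so the first data byte is ISN + 1 = 34084.
SEQ of data segment i = (ISN + 1) + sum of payload sizes of segments 1..i-1.
Segment 1: SEQ = 34084, payload = 489 bytes
Segment 2: SEQ = 34573, payload = 180 bytes
Segment 3: SEQ = 34753, payload = 1353 bytes
SEQ of segment 3 = 34084 + 489 + 180 = 34753

34753


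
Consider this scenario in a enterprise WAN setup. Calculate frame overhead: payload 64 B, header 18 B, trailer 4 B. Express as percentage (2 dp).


Given: payload = 64 B, header = 18 B, trailer = 4 B
Overhead bytes = header + trailer = 18 + 4 = 22
Total frame = payload + overhead = 64 + 22 = 86
Overhead % = 22 / 86 * 100 = 25.5814% -> 25.58% (2 dp)

25.58


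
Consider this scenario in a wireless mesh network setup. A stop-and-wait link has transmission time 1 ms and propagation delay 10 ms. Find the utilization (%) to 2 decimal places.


Given: Ttrans = 1 ms, Tprop = 10 ms
RTT = 2 * Tprop = 2 * 10 = 20 ms
U = Ttrans / (Ttrans + RTT)
U = 1 / (1 + 20)
U = 1 / 21 = 0.047619
U% = 4.76%

4.76


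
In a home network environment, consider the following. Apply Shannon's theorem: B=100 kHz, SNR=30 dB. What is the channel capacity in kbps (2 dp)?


Given: B = 100 kHz, SNR = 30 dB
SNR linear = 10^(30/10) = 1000
1 + SNR = 1001
log2(1001) = 9.9672262588
C = 100 * 1000 * 9.9672262588 = 996722.6259 bps
C = 996.722626 kbps -> 996.72 kbps (2 dp)

996.72


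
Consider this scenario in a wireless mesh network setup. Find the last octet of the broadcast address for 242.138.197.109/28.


Given: IP = 242.138.197.109, prefix = /28
Host bits = 32 - 28 = 4
Network last octet = 109 AND mask = 96
Host part size = 2^4 - 1 = 15
Broadcast last octet = 96 OR 15 = 111

111


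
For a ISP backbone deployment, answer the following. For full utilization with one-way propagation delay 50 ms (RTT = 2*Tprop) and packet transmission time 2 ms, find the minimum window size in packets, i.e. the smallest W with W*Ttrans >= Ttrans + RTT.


Given: Ttrans = 2 ms, RTT = 100 ms (= 2 * Tprop, Tprop = 50 ms)
Time until first ACK returns = Ttrans + RTT = 2 + 100 = 102 ms
Need W * Ttrans >= Ttrans + RTT  ->  W >= (Ttrans + RTT) / Ttrans
(Ttrans + RTT) / Ttrans = 102 / 2 = 51
W_min = ceil(51) = 51

51


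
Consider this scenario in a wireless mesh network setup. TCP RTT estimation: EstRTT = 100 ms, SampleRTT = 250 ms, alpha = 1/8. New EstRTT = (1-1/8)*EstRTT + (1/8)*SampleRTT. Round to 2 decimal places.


Given: EstRTT = 100 ms, SampleRTT = 250 ms, alpha = 1/8
New EstRTT = (1 - alpha) * EstRTT + alpha * SampleRTT
(7/8) * 100 = 87.5
(1/8) * 250 = 31.25
New EstRTT = 87.5 + 31.25 = 118.75 ms -> 118.75 ms (2 dp)

118.75


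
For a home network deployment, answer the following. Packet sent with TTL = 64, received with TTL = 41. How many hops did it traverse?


Given: initial TTL = 64, received TTL = 41
Hops = initial TTL - received TTL
Hops = 64 - 41 = 23

23


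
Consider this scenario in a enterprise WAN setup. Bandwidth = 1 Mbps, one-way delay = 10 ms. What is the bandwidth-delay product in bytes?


Given: bandwidth = 1 Mbps, delay = 10 ms
BDP in bits = 1 * 10^6 * 10 / 1000
BDP in bits = 10000
BDP in bytes = 10000 / 8 = 1250

1250


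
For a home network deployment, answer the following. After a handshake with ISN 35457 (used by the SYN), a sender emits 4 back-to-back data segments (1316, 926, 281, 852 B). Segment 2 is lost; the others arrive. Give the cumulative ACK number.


SYN uses sequence number 35457; first data byte = ISN + 1 = 35458.
Segment 1: SEQ = 35458, len = 1316 B, covers [35458, 36773]
Segment 2: SEQ = 36774, len = 926 B, covers [36774, 37699] [LOST]
Segment 3: SEQ = 37700, len = 281 B, covers [37700, 37980]
Segment 4: SEQ = 37981, len = 852 B, covers [37981, 38832]
In-order data received: bytes [35458, 36773] (segments 1..1).
Segment 2 missing -> gap begins at byte 36774; later segments buffered out of order.
Cumulative ACK = next expected in-order byte = 35458 + 1316 = 36774

36774


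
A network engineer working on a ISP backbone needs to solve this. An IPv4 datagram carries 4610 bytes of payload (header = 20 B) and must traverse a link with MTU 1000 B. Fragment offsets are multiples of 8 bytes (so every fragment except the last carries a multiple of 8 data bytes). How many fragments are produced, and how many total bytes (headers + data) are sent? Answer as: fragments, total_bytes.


Max data per non-final fragment = floor((MTU - header)/8)*8 = floor((1000 - 20)/8)*8 = floor(980/8)*8 = 976 B
Final fragment needs no 8-byte alignment: it can carry up to MTU - header = 980 B
Non-final fragments needed = ceil((payload - 980) / 976) = ceil(3630/976) = ceil(3.7193) = 4
Number of fragments = 4 + 1 = 5
Fragment sizes (data): 4 * 976 B + 706 B (last, 706 <= 980 OK)
Total bytes sent = payload + n_frags * header = 4610 + 5*20 = 4610 + 100 = 4710 B

5, 4710


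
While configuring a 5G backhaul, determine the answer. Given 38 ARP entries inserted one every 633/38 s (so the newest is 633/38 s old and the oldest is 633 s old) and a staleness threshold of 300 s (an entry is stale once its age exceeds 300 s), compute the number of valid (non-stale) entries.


Ages are k * 633/38 s for k = 1..38 (spacing = 16.6579 s).
Entry k is valid iff k * 633/38 <= 300 iff k <= 38 * 300 / 633 = 18.0095
n_valid = floor(18.0095) = 18
(n_stale = 38 - 18 = 20)

18
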